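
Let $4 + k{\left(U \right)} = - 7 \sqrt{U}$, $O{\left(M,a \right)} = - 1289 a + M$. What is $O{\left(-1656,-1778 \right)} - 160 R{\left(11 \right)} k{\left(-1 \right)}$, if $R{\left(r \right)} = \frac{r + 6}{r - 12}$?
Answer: $2279306 - 19040 i \approx 2.2793 \cdot 10^{6} - 19040.0 i$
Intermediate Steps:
$R{\left(r \right)} = \frac{6 + r}{-12 + r}$
$O{\left(M,a \right)} = M - 1289 a$
$k{\left(U \right)} = -4 - 7 \sqrt{U}$
$O{\left(-1656,-1778 \right)} - 160 R{\left(11 \right)} k{\left(-1 \right)} = \left(-1656 - -2291842\right) - 160 \frac{6 + 11}{-12 + 11} \left(-4 - 7 \sqrt{-1}\right) = \left(-1656 + 2291842\right) - 160 \frac{1}{-1} \cdot 17 \left(-4 - 7 i\right) = 2290186 - 160 \left(\left(-1\right) 17\right) \left(-4 - 7 i\right) = 2290186 - 160 \left(-17\right) \left(-4 - 7 i\right) = 2290186 - - 2720 \left(-4 - 7 i\right) = 2290186 - \left(10880 + 19040 i\right) = 2279306 - 19040 i$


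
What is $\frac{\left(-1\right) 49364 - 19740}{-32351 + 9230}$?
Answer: $\frac{9872}{3303} \approx 2.9888$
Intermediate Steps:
$\frac{\left(-1\right) 49364 - 19740}{-32351 + 9230} = \frac{-49364 - 19740}{-23121} = \left(-69104\right) \left(- \frac{1}{23121}\right) = \frac{9872}{3303}$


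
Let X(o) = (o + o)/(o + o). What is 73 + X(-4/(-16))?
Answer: 74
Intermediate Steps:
X(o) = 1 (X(o) = (2*o)/((2*o)) = (2*o)*(1/(2*o)) = 1)
73 + X(-4/(-16)) = 73 + 1 = 74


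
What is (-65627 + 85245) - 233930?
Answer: -214312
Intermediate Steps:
(-65627 + 85245) - 233930 = 19618 - 233930 = -214312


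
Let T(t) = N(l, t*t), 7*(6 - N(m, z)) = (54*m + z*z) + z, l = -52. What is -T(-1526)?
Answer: 5422734238802/7 ≈ 7.7468e+11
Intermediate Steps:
N(m, z) = 6 - 54*m/7 - z/7 - z**2/7 (N(m, z) = 6 - ((54*m + z*z) + z)/7 = 6 - ((54*m + z**2) + z)/7 = 6 - ((z**2 + 54*m) + z)/7 = 6 - (z + z**2 + 54*m)/7 = 6 + (-54*m/7 - z/7 - z**2/7) = 6 - 54*m/7 - z/7 - z**2/7)
T(t) = 2850/7 - t**2/7 - t**4/7 (T(t) = 6 - 54/7*(-52) - t*t/7 - t**4/7 = 6 + 2808/7 - t**2/7 - t**4/7 = 2850/7 - t**2/7 - t**4/7)
-T(-1526) = -(2850/7 - 1/7*(-1526)**2 - 1/7*(-1526)**4) = -(2850/7 - 1/7*2328676 - 1/7*5422731912976) = -(2850/7 - 332668 - 774675987568) = -1*(-5422734238802/7) = 5422734238802/7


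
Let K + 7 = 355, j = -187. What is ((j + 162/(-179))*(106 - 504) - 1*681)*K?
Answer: 4616161188/179 ≈ 2.5789e+7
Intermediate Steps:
K = 348 (K = -7 + 355 = 348)
((j + 162/(-179))*(106 - 504) - 1*681)*K = ((-187 + 162/(-179))*(106 - 504) - 1*681)*348 = ((-187 + 162*(-1/179))*(-398) - 681)*348 = ((-187 - 162/179)*(-398) - 681)*348 = (-33635/179*(-398) - 681)*348 = (13386730/179 - 681)*348 = (13264831/179)*348 = 4616161188/179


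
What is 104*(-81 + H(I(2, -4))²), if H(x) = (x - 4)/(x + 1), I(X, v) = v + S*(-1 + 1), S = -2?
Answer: -69160/9 ≈ -7684.4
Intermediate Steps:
I(X, v) = v (I(X, v) = v - 2*(-1 + 1) = v - 2*0 = v + 0 = v)
H(x) = (-4 + x)/(1 + x)
104*(-81 + H(I(2, -4))²) = 104*(-81 + ((-4 - 4)/(1 - 4))²) = 104*(-81 + (-8/(-3))²) = 104*(-81 + (-⅓*(-8))²) = 104*(-81 + (8/3)²) = 104*(-81 + 64/9) = 104*(-665/9) = -69160/9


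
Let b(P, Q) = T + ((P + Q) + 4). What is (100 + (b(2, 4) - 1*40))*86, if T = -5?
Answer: 5590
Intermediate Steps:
b(P, Q) = -1 + P + Q (b(P, Q) = -5 + ((P + Q) + 4) = -5 + (4 + P + Q) = -1 + P + Q)
(100 + (b(2, 4) - 1*40))*86 = (100 + ((-1 + 2 + 4) - 1*40))*86 = (100 + (5 - 40))*86 = (100 - 35)*86 = 65*86 = 5590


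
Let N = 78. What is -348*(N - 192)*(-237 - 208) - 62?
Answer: -17654102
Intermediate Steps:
-348*(N - 192)*(-237 - 208) - 62 = -348*(78 - 192)*(-237 - 208) - 62 = -(-39672)*(-445) - 62 = -348*50730 - 62 = -17654040 - 62 = -17654102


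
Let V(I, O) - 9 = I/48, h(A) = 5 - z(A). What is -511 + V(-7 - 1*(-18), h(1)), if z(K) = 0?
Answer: -24085/48 ≈ -501.77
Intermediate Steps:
h(A) = 5 (h(A) = 5 - 1*0 = 5 + 0 = 5)
V(I, O) = 9 + I/48
-511 + V(-7 - 1*(-18), h(1)) = -511 + (9 + (-7 - 1*(-18))/48) = -511 + (9 + (-7 + 18)/48) = -511 + (9 + (1/48)*11) = -511 + (9 + 11/48) = -511 + 443/48 = -24085/48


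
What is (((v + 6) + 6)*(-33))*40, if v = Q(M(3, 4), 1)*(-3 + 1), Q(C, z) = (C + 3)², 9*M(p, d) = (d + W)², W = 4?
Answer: 6859600/27 ≈ 2.5406e+5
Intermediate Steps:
M(p, d) = (4 + d)²/9 (M(p, d) = (d + 4)²/9 = (4 + d)²/9)
Q(C, z) = (3 + C)²
v = -16562/81 (v = (3 + (4 + 4)²/9)²*(-3 + 1) = (3 + (⅑)*8²)²*(-2) = (3 + (⅑)*64)²*(-2) = (3 + 64/9)²*(-2) = (91/9)²*(-2) = (8281/81)*(-2) = -16562/81 ≈ -204.47)
(((v + 6) + 6)*(-33))*40 = (((-16562/81 + 6) + 6)*(-33))*40 = ((-16076/81 + 6)*(-33))*40 = -15590/81*(-33)*40 = (171490/27)*40 = 6859600/27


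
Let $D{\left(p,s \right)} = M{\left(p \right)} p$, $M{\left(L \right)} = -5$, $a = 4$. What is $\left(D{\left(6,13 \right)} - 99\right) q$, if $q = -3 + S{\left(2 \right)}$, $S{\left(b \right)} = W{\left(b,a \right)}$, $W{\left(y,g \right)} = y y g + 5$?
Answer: $-2322$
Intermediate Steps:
$W{\left(y,g \right)} = 5 + g y^{2}$ ($W{\left(y,g \right)} = y^{2} g + 5 = g y^{2} + 5 = 5 + g y^{2}$)
$S{\left(b \right)} = 5 + 4 b^{2}$
$D{\left(p,s \right)} = - 5 p$
$q = 18$ ($q = -3 + \left(5 + 4 \cdot 2^{2}\right) = -3 + \left(5 + 4 \cdot 4\right) = -3 + \left(5 + 16\right) = -3 + 21 = 18$)
$\left(D{\left(6,13 \right)} - 99\right) q = \left(\left(-5\right) 6 - 99\right) 18 = \left(-30 - 99\right) 18 = \left(-129\right) 18 = -2322$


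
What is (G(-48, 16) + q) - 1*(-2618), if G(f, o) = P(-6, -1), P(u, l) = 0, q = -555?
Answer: 2063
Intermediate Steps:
G(f, o) = 0
(G(-48, 16) + q) - 1*(-2618) = (0 - 555) - 1*(-2618) = -555 + 2618 = 2063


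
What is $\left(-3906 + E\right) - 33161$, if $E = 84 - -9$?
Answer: $-36974$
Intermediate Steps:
$E = 93$ ($E = 84 + 9 = 93$)
$\left(-3906 + E\right) - 33161 = \left(-3906 + 93\right) - 33161 = -3813 - 33161 = -36974$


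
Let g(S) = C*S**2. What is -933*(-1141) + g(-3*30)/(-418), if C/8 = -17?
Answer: 223042377/209 ≈ 1.0672e+6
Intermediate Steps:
C = -136 (C = 8*(-17) = -136)
g(S) = -136*S**2
-933*(-1141) + g(-3*30)/(-418) = -933*(-1141) - 136*(-3*30)**2/(-418) = 1064553 - 136*(-90)**2*(-1/418) = 1064553 - 136*8100*(-1/418) = 1064553 - 1101600*(-1/418) = 1064553 + 550800/209 = 223042377/209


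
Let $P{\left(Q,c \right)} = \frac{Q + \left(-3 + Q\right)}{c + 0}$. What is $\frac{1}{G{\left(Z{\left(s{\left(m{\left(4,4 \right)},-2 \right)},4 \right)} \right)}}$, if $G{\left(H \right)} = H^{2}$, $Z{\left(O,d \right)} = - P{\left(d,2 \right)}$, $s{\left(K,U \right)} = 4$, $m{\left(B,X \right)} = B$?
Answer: $\frac{4}{25} \approx 0.16$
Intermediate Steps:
$P{\left(Q,c \right)} = \frac{-3 + 2 Q}{c}$
$Z{\left(O,d \right)} = \frac{3}{2} - d$ ($Z{\left(O,d \right)} = - \frac{-3 + 2 d}{2} = - (- \frac{3}{2} + d) = \frac{3}{2} - d$)
$\frac{1}{G{\left(Z{\left(s{\left(m{\left(4,4 \right)},-2 \right)},4 \right)} \right)}} = \frac{1}{\left(\frac{3}{2} - 4\right)^{2}} = \frac{1}{\left(- \frac{5}{2}\right)^{2}} = \frac{1}{\frac{25}{4}} = \frac{4}{25}$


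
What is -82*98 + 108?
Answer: -7928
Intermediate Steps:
-82*98 + 108 = -8036 + 108 = -7928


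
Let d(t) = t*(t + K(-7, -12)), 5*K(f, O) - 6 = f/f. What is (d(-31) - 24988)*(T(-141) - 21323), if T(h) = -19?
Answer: 2568552384/5 ≈ 5.1371e+8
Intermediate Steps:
K(f, O) = 7/5 (K(f, O) = 6/5 + (f/f)/5 = 6/5 + (⅕)*1 = 6/5 + ⅕ = 7/5)
d(t) = t*(7/5 + t) (d(t) = t*(t + 7/5) = t*(7/5 + t))
(d(-31) - 24988)*(T(-141) - 21323) = ((⅕)*(-31)*(7 + 5*(-31)) - 24988)*(-19 - 21323) = ((⅕)*(-31)*(7 - 155) - 24988)*(-21342) = ((⅕)*(-31)*(-148) - 24988)*(-21342) = (4588/5 - 24988)*(-21342) = -120352/5*(-21342) = 2568552384/5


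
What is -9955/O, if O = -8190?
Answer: 1991/1638 ≈ 1.2155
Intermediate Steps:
-9955/O = -9955/(-8190) = -9955*(-1/8190) = 1991/1638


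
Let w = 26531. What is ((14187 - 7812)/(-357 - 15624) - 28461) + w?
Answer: -10283235/5327 ≈ -1930.4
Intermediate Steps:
((14187 - 7812)/(-357 - 15624) - 28461) + w = ((14187 - 7812)/(-357 - 15624) - 28461) + 26531 = (6375/(-15981) - 28461) + 26531 = (6375*(-1/15981) - 28461) + 26531 = (-2125/5327 - 28461) + 26531 = -151613872/5327 + 26531 = -10283235/5327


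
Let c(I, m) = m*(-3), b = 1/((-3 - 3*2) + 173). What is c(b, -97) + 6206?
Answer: 6497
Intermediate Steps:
b = 1/164 (b = 1/((-3 - 6) + 173) = 1/(-9 + 173) = 1/164 ≈ 0.0060976)
c(I, m) = -3*m
c(b, -97) + 6206 = -3*(-97) + 6206 = 291 + 6206 = 6497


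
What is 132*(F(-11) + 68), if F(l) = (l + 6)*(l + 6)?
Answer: 12276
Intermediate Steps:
F(l) = (6 + l)**2 (F(l) = (6 + l)*(6 + l) = (6 + l)**2)
132*(F(-11) + 68) = 132*((6 - 11)**2 + 68) = 132*((-5)**2 + 68) = 132*(25 + 68) = 132*93 = 12276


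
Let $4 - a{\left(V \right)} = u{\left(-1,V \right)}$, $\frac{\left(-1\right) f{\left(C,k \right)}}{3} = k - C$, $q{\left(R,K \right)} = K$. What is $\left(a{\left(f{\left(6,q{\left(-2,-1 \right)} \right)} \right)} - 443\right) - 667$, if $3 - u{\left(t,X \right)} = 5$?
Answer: $-1104$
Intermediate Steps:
$u{\left(t,X \right)} = -2$ ($u{\left(t,X \right)} = 3 - 5 = -2$)
$f{\left(C,k \right)} = - 3 k + 3 C$ ($f{\left(C,k \right)} = - 3 \left(k - C\right) = - 3 k + 3 C$)
$a{\left(V \right)} = 6$ ($a{\left(V \right)} = 4 - -2 = 4 + 2 = 6$)
$\left(a{\left(f{\left(6,q{\left(-2,-1 \right)} \right)} \right)} - 443\right) - 667 = \left(6 - 443\right) - 667 = -437 - 667 = -1104$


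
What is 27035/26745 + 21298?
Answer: 113928409/5349 ≈ 21299.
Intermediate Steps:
27035/26745 + 21298 = 27035*(1/26745) + 21298 = 5407/5349 + 21298 = 113928409/5349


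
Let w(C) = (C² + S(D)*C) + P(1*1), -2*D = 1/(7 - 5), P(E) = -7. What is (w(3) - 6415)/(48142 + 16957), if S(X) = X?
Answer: -25655/260396 ≈ -0.098523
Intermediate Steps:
D = -¼ (D = -1/(2*(7 - 5)) = -½/2 = -½*½ = -¼ ≈ -0.25000)
w(C) = -7 + C² - C/4 (w(C) = (C² - C/4) - 7 = -7 + C² - C/4)
(w(3) - 6415)/(48142 + 16957) = ((-7 + 3² - ¼*3) - 6415)/(48142 + 16957) = ((-7 + 9 - ¾) - 6415)/65099 = (5/4 - 6415)*(1/65099) = -25655/4*1/65099 = -25655/260396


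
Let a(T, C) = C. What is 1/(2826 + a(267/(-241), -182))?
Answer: 1/2644 ≈ 0.00037821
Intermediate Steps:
1/(2826 + a(267/(-241), -182)) = 1/(2826 - 182) = 1/2644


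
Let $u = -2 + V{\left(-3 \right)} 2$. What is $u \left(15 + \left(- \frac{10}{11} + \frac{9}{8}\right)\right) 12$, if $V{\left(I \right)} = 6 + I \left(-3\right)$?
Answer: $\frac{56238}{11} \approx 5112.5$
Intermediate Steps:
$V{\left(I \right)} = 6 - 3 I$
$u = 28$ ($u = -2 + \left(6 - -9\right) 2 = -2 + \left(6 + 9\right) 2 = -2 + 15 \cdot 2 = -2 + 30 = 28$)
$u \left(15 + \left(- \frac{10}{11} + \frac{9}{8}\right)\right) 12 = 28 \left(15 + \left(- \frac{10}{11} + \frac{9}{8}\right)\right) 12 = 28 \left(15 + \frac{19}{88}\right) 12 = 28 \cdot \frac{1339}{88} \cdot 12 = \frac{9373}{22} \cdot 12 = \frac{56238}{11}$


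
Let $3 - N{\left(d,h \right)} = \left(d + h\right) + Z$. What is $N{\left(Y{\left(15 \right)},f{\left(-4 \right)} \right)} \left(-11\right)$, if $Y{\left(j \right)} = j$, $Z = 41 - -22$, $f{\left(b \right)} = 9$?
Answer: $924$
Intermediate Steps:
$Z = 63$ ($Z = 41 + 22 = 63$)
$N{\left(d,h \right)} = -60 - d - h$ ($N{\left(d,h \right)} = 3 - \left(\left(d + h\right) + 63\right) = 3 - \left(63 + d + h\right) = -60 - d - h$)
$N{\left(Y{\left(15 \right)},f{\left(-4 \right)} \right)} \left(-11\right) = \left(-60 - 15 - 9\right) \left(-11\right) = \left(-84\right) \left(-11\right) = 924$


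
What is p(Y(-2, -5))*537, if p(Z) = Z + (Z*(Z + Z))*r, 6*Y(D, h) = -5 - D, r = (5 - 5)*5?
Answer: -537/2 ≈ -268.50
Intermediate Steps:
r = 0 (r = 0*5 = 0)
Y(D, h) = -⅚ - D/6 (Y(D, h) = (-5 - D)/6 = -⅚ - D/6)
p(Z) = Z (p(Z) = Z + (Z*(Z + Z))*0 = Z + (Z*(2*Z))*0 = Z + (2*Z²)*0 = Z + 0 = Z)
p(Y(-2, -5))*537 = (-⅚ - ⅙*(-2))*537 = (-⅚ + ⅓)*537 = -½*537 = -537/2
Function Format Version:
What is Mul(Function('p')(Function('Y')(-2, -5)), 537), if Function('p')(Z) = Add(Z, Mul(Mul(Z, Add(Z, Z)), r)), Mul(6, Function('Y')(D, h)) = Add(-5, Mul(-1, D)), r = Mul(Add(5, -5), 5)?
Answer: Rational(-537, 2) ≈ -268.50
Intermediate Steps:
r = 0 (r = Mul(0, 5) = 0)
Function('Y')(D, h) = Add(Rational(-5, 6), Mul(Rational(-1, 6), D)) (Function('Y')(D, h) = Mul(Rational(1, 6), Add(-5, Mul(-1, D))) = Add(Rational(-5, 6), Mul(Rational(-1, 6), D)))
Function('p')(Z) = Z (Function('p')(Z) = Add(Z, Mul(Mul(Z, Add(Z, Z)), 0)) = Add(Z, Mul(Mul(Z, Mul(2, Z)), 0)) = Add(Z, Mul(Mul(2, Pow(Z, 2)), 0)) = Add(Z, 0) = Z)
Mul(Function('p')(Function('Y')(-2, -5)), 537) = Mul(Add(Rational(-5, 6), Mul(Rational(-1, 6), -2)), 537) = Mul(Add(Rational(-5, 6), Rational(1, 3)), 537) = Mul(Rational(-1, 2), 537) = Rational(-537, 2)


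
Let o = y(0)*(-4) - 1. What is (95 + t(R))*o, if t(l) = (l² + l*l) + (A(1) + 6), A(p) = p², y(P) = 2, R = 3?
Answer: -1080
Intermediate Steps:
o = -9 (o = 2*(-4) - 1 = -8 - 1 = -9)
t(l) = 7 + 2*l² (t(l) = (l² + l*l) + (1² + 6) = (l² + l²) + (1 + 6) = 2*l² + 7 = 7 + 2*l²)
(95 + t(R))*o = (95 + (7 + 2*3²))*(-9) = (95 + (7 + 2*9))*(-9) = (95 + (7 + 18))*(-9) = (95 + 25)*(-9) = 120*(-9) = -1080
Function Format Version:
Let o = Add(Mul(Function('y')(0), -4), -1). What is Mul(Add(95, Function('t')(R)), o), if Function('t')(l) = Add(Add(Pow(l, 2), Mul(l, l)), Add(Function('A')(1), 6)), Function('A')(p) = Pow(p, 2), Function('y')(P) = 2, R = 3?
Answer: -1080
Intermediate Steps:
o = -9 (o = Add(Mul(2, -4), -1) = Add(-8, -1) = -9)
Function('t')(l) = Add(7, Mul(2, Pow(l, 2))) (Function('t')(l) = Add(Add(Pow(l, 2), Mul(l, l)), Add(Pow(1, 2), 6)) = Add(Add(Pow(l, 2), Pow(l, 2)), Add(1, 6)) = Add(Mul(2, Pow(l, 2)), 7) = Add(7, Mul(2, Pow(l, 2))))
Mul(Add(95, Function('t')(R)), o) = Mul(Add(95, Add(7, Mul(2, Pow(3, 2)))), -9) = Mul(Add(95, Add(7, Mul(2, 9))), -9) = Mul(Add(95, Add(7, 18)), -9) = Mul(Add(95, 25), -9) = Mul(120, -9) = -1080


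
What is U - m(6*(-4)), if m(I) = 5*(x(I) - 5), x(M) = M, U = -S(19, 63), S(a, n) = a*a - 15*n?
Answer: 729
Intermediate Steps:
S(a, n) = a² - 15*n
U = 584 (U = -(19² - 15*63) = -(361 - 945) = -1*(-584) = 584)
m(I) = -25 + 5*I (m(I) = 5*(I - 5) = 5*(-5 + I) = -25 + 5*I)
U - m(6*(-4)) = 584 - (-25 + 5*(6*(-4))) = 584 - (-25 + 5*(-24)) = 584 - (-25 - 120) = 584 - 1*(-145) = 584 + 145 = 729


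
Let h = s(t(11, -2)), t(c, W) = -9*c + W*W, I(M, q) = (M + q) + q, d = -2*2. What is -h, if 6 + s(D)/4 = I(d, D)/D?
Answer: 1504/95 ≈ 15.832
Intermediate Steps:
d = -4
I(M, q) = M + 2*q
t(c, W) = W**2 - 9*c (t(c, W) = -9*c + W**2 = W**2 - 9*c)
s(D) = -24 + 4*(-4 + 2*D)/D (s(D) = -24 + 4*((-4 + 2*D)/D) = -24 + 4*(-4 + 2*D)/D)
h = -1504/95 (h = -16 - 16/((-2)**2 - 9*11) = -16 - 16/(4 - 99) = -16 - 16/(-95) = -16 - 16*(-1/95) = -16 + 16/95 = -1504/95 ≈ -15.832)
-h = -1*(-1504/95) = 1504/95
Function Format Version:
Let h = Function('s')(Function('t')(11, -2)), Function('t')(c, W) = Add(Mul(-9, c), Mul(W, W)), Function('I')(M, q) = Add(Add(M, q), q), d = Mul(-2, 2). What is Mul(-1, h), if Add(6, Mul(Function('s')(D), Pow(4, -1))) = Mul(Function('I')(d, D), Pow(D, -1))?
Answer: Rational(1504, 95) ≈ 15.832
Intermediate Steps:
d = -4
Function('I')(M, q) = Add(M, Mul(2, q))
Function('t')(c, W) = Add(Pow(W, 2), Mul(-9, c)) (Function('t')(c, W) = Add(Mul(-9, c), Pow(W, 2)) = Add(Pow(W, 2), Mul(-9, c)))
Function('s')(D) = Add(-24, Mul(4, Pow(D, -1), Add(-4, Mul(2, D)))) (Function('s')(D) = Add(-24, Mul(4, Mul(Add(-4, Mul(2, D)), Pow(D, -1)))) = Add(-24, Mul(4, Mul(Pow(D, -1), Add(-4, Mul(2, D))))) = Add(-24, Mul(4, Pow(D, -1), Add(-4, Mul(2, D)))))
h = Rational(-1504, 95) (h = Add(-16, Mul(-16, Pow(Add(Pow(-2, 2), Mul(-9, 11)), -1))) = Add(-16, Mul(-16, Pow(Add(4, -99), -1))) = Add(-16, Mul(-16, Pow(-95, -1))) = Add(-16, Mul(-16, Rational(-1, 95))) = Add(-16, Rational(16, 95)) = Rational(-1504, 95) ≈ -15.832)
Mul(-1, h) = Mul(-1, Rational(-1504, 95)) = Rational(1504, 95)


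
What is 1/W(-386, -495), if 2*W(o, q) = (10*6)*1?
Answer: 1/30 ≈ 0.033333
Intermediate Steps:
W(o, q) = 30 (W(o, q) = ((10*6)*1)/2 = (60*1)/2 = (½)*60 = 30)
1/W(-386, -495) = 1/30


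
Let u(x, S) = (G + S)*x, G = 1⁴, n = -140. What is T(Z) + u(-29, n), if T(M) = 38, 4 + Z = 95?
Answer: 4069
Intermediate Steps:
G = 1
u(x, S) = x*(1 + S) (u(x, S) = (1 + S)*x = x*(1 + S))
Z = 91 (Z = -4 + 95 = 91)
T(Z) + u(-29, n) = 38 - 29*(1 - 140) = 38 - 29*(-139) = 38 + 4031 = 4069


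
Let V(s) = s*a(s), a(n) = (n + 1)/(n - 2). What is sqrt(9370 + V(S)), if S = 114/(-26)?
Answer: sqrt(10906232038)/1079 ≈ 96.787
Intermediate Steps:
a(n) = (1 + n)/(-2 + n)
S = -57/13 (S = 114*(-1/26) = -57/13 ≈ -4.3846)
V(s) = s*(1 + s)/(-2 + s) (V(s) = s*((1 + s)/(-2 + s)) = s*(1 + s)/(-2 + s))
sqrt(9370 + V(S)) = sqrt(9370 - 57*(1 - 57/13)/(13*(-2 - 57/13))) = sqrt(9370 - 57/13*(-44/13)/(-83/13)) = sqrt(9370 - 57/13*(-13/83)*(-44/13)) = sqrt(9370 - 2508/1079) = sqrt(10107722/1079) = sqrt(10906232038)/1079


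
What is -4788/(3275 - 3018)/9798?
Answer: -798/419681 ≈ -0.0019014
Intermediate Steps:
-4788/(3275 - 3018)/9798 = -4788/257*(1/9798) = -4788*1/257*(1/9798) = -4788/257*1/9798 = -798/419681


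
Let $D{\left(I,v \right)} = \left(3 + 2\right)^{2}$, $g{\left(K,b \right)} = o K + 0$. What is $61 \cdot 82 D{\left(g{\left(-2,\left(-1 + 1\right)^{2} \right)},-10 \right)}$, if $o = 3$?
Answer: $125050$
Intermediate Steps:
$g{\left(K,b \right)} = 3 K$ ($g{\left(K,b \right)} = 3 K + 0 = 3 K$)
$D{\left(I,v \right)} = 25$ ($D{\left(I,v \right)} = 5^{2} = 25$)
$61 \cdot 82 D{\left(g{\left(-2,\left(-1 + 1\right)^{2} \right)},-10 \right)} = 61 \cdot 82 \cdot 25 = 5002 \cdot 25 = 125050$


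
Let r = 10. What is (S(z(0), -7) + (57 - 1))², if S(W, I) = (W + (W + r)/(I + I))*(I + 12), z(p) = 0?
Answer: 134689/49 ≈ 2748.8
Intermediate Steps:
S(W, I) = (12 + I)*(W + (10 + W)/(2*I)) (S(W, I) = (W + (W + 10)/(I + I))*(I + 12) = (W + (10 + W)/((2*I)))*(12 + I) = (W + (10 + W)*(1/(2*I)))*(12 + I) = (W + (10 + W)/(2*I))*(12 + I) = (12 + I)*(W + (10 + W)/(2*I)))
(S(z(0), -7) + (57 - 1))² = ((5 + 60/(-7) + (25/2)*0 - 7*0 + 6*0/(-7)) + (57 - 1))² = ((5 + 60*(-⅐) + 0 + 0 + 6*0*(-⅐)) + 56)² = ((5 - 60/7 + 0 + 0 + 0) + 56)² = (-25/7 + 56)² = (367/7)² = 134689/49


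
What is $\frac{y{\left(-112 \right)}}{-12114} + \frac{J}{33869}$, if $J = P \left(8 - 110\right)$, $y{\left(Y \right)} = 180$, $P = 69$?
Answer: $- \frac{5075264}{22793837} \approx -0.22266$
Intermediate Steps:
$J = -7038$ ($J = 69 \left(8 - 110\right) = 69 \left(-102\right) = -7038$)
$\frac{y{\left(-112 \right)}}{-12114} + \frac{J}{33869} = \frac{180}{-12114} - \frac{7038}{33869} = 180 \left(- \frac{1}{12114}\right) - \frac{7038}{33869} = - \frac{10}{673} - \frac{7038}{33869} = - \frac{5075264}{22793837}$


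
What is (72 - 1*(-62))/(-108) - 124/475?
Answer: -38521/25650 ≈ -1.5018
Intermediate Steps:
(72 - 1*(-62))/(-108) - 124/475 = (72 + 62)*(-1/108) - 124*1/475 = 134*(-1/108) - 124/475 = -67/54 - 124/475 = -38521/25650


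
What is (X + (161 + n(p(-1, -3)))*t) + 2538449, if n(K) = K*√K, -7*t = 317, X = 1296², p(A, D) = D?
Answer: 4210774 + 951*I*√3/7 ≈ 4.2108e+6 + 235.31*I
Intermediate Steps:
X = 1679616
t = -317/7 (t = -⅐*317 = -317/7 ≈ -45.286)
n(K) = K^(3/2)
(X + (161 + n(p(-1, -3)))*t) + 2538449 = (1679616 + (161 + (-3)^(3/2))*(-317/7)) + 2538449 = (1679616 + (161 - 3*I*√3)*(-317/7)) + 2538449 = (1679616 + (-7291 + 951*I*√3/7)) + 2538449 = (1672325 + 951*I*√3/7) + 2538449 = 4210774 + 951*I*√3/7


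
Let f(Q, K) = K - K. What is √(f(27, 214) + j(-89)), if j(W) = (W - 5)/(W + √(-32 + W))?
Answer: √94/√(89 - 11*I) ≈ 1.0219 + 0.062911*I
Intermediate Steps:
f(Q, K) = 0
j(W) = (-5 + W)/(W + √(-32 + W))
√(f(27, 214) + j(-89)) = √(0 + (-5 - 89)/(-89 + √(-32 - 89))) = √(0 - 94/(-89 + √(-121))) = √(0 - 94/(-89 + 11*I)) = √(0 + ((-89 - 11*I)/8042)*(-94)) = √(0 - 47*(-89 - 11*I)/4021) = √(-47*(-89 - 11*I)/4021) = √188987*√(89 + 11*I)/4021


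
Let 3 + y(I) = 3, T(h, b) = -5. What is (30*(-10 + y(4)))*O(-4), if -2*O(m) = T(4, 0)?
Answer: -750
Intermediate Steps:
y(I) = 0 (y(I) = -3 + 3 = 0)
O(m) = 5/2 (O(m) = -1/2*(-5) = 5/2)
(30*(-10 + y(4)))*O(-4) = (30*(-10 + 0))*(5/2) = (30*(-10))*(5/2) = -300*5/2 = -750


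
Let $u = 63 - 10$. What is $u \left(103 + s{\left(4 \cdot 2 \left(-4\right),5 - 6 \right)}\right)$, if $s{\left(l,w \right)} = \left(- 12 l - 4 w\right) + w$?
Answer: $25970$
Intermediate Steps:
$s{\left(l,w \right)} = - 12 l - 3 w$
$u = 53$ ($u = 63 - 10 = 53$)
$u \left(103 + s{\left(4 \cdot 2 \left(-4\right),5 - 6 \right)}\right) = 53 \left(103 - \left(3 \left(5 - 6\right) + 12 \cdot 4 \cdot 2 \left(-4\right)\right)\right) = 53 \left(103 - \left(3 \left(5 - 6\right) + 12 \cdot 8 \left(-4\right)\right)\right) = 53 \left(103 - -387\right) = 53 \left(103 + \left(384 + 3\right)\right) = 53 \left(103 + 387\right) = 53 \cdot 490 = 25970$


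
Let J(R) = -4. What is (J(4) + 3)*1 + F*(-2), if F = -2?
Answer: 3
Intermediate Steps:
(J(4) + 3)*1 + F*(-2) = (-4 + 3)*1 - 2*(-2) = -1*1 + 4 = -1 + 4 = 3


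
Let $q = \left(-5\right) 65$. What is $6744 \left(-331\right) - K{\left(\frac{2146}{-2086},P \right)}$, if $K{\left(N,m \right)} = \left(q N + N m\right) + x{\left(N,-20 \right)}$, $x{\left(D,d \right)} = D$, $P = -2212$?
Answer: $- \frac{2330972480}{1043} \approx -2.2349 \cdot 10^{6}$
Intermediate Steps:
$q = -325$
$K{\left(N,m \right)} = - 324 N + N m$ ($K{\left(N,m \right)} = \left(- 325 N + N m\right) + N = - 324 N + N m$)
$6744 \left(-331\right) - K{\left(\frac{2146}{-2086},P \right)} = 6744 \left(-331\right) - \frac{2146}{-2086} \left(-324 - 2212\right) = -2232264 - 2146 \left(- \frac{1}{2086}\right) \left(-2536\right) = -2232264 - \left(- \frac{1073}{1043}\right) \left(-2536\right) = -2232264 - \frac{2721128}{1043} = - \frac{2330972480}{1043}$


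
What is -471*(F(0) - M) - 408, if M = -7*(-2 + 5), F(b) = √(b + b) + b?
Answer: -10299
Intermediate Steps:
F(b) = b + √2*√b (F(b) = √(2*b) + b = √2*√b + b = b + √2*√b)
M = -21 (M = -7*3 = -21)
-471*(F(0) - M) - 408 = -471*((0 + √2*√0) - 1*(-21)) - 408 = -471*((0 + √2*0) + 21) - 408 = -471*((0 + 0) + 21) - 408 = -471*(0 + 21) - 408 = -471*21 - 408 = -9891 - 408 = -10299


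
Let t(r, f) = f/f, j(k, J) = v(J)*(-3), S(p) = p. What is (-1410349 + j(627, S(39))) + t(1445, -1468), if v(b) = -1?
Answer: -1410345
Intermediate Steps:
j(k, J) = 3 (j(k, J) = -1*(-3) = 3)
t(r, f) = 1
(-1410349 + j(627, S(39))) + t(1445, -1468) = (-1410349 + 3) + 1 = -1410346 + 1 = -1410345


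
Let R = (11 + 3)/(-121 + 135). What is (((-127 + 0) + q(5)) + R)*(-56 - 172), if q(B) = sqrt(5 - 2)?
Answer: 28728 - 228*sqrt(3) ≈ 28333.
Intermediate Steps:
q(B) = sqrt(3)
R = 1 (R = 14/14 = 14*(1/14) = 1)
(((-127 + 0) + q(5)) + R)*(-56 - 172) = (((-127 + 0) + sqrt(3)) + 1)*(-56 - 172) = ((-127 + sqrt(3)) + 1)*(-228) = (-126 + sqrt(3))*(-228) = 28728 - 228*sqrt(3)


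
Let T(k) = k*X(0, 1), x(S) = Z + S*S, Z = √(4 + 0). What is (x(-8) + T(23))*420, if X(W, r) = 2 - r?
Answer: 37380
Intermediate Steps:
Z = 2 (Z = √4 = 2)
x(S) = 2 + S² (x(S) = 2 + S*S = 2 + S²)
T(k) = k (T(k) = k*(2 - 1*1) = k*(2 - 1) = k*1 = k)
(x(-8) + T(23))*420 = ((2 + (-8)²) + 23)*420 = ((2 + 64) + 23)*420 = (66 + 23)*420 = 89*420 = 37380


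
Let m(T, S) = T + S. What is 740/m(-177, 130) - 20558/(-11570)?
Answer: -3797787/271895 ≈ -13.968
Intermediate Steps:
m(T, S) = S + T
740/m(-177, 130) - 20558/(-11570) = 740/(130 - 177) - 20558/(-11570) = 740/(-47) - 20558*(-1/11570) = 740*(-1/47) + 10279/5785 = -740/47 + 10279/5785 = -3797787/271895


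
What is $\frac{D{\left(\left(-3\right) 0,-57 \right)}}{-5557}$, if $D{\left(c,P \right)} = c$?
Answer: $0$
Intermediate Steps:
$\frac{D{\left(\left(-3\right) 0,-57 \right)}}{-5557} = \frac{\left(-3\right) 0}{-5557} = 0 \left(- \frac{1}{5557}\right) = 0$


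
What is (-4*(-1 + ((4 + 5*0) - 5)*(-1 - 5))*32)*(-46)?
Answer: 29440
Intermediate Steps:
(-4*(-1 + ((4 + 5*0) - 5)*(-1 - 5))*32)*(-46) = (-4*(-1 + ((4 + 0) - 5)*(-6))*32)*(-46) = (-4*(-1 + (4 - 5)*(-6))*32)*(-46) = (-4*(-1 - 1*(-6))*32)*(-46) = (-4*(-1 + 6)*32)*(-46) = (-4*5*32)*(-46) = -20*32*(-46) = -640*(-46) = 29440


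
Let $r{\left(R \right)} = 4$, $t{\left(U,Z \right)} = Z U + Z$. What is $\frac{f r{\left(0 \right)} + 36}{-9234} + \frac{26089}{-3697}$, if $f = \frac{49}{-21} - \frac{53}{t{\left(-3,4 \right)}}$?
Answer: $- \frac{1446614299}{204828588} \approx -7.0626$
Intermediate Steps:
$t{\left(U,Z \right)} = Z + U Z$ ($t{\left(U,Z \right)} = U Z + Z = Z + U Z$)
$f = \frac{103}{24}$ ($f = \frac{49}{-21} - \frac{53}{4 \left(1 - 3\right)} = 49 \left(- \frac{1}{21}\right) - \frac{53}{4 \left(-2\right)} = - \frac{7}{3} - \frac{53}{-8} = - \frac{7}{3} - - \frac{53}{8} = - \frac{7}{3} + \frac{53}{8} = \frac{103}{24} \approx 4.2917$)
$\frac{f r{\left(0 \right)} + 36}{-9234} + \frac{26089}{-3697} = \frac{\frac{103}{24} \cdot 4 + 36}{-9234} + \frac{26089}{-3697} = \left(\frac{103}{6} + 36\right) \left(- \frac{1}{9234}\right) + 26089 \left(- \frac{1}{3697}\right) = \frac{319}{6} \left(- \frac{1}{9234}\right) - \frac{26089}{3697} = - \frac{319}{55404} - \frac{26089}{3697} = - \frac{1446614299}{204828588}$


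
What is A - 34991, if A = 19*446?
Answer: -26517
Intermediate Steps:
A = 8474
A - 34991 = 8474 - 34991 = -26517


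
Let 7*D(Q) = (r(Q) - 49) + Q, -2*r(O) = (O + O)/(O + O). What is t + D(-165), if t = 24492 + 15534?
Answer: 559935/14 ≈ 39995.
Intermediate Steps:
t = 40026
r(O) = -½ (r(O) = -(O + O)/(2*(O + O)) = -2*O/(2*(2*O)) = -2*O*1/(2*O)/2 = -½*1 = -½)
D(Q) = -99/14 + Q/7 (D(Q) = ((-½ - 49) + Q)/7 = (-99/2 + Q)/7 = -99/14 + Q/7)
t + D(-165) = 40026 + (-99/14 + (⅐)*(-165)) = 40026 + (-99/14 - 165/7) = 40026 - 429/14 = 559935/14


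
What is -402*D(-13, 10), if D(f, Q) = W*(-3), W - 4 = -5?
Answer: -1206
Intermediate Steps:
W = -1 (W = 4 - 5 = -1)
D(f, Q) = 3 (D(f, Q) = -1*(-3) = 3)
-402*D(-13, 10) = -402*3 = -1206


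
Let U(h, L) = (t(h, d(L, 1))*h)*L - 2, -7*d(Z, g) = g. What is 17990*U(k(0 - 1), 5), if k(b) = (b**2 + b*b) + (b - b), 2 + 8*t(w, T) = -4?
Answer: -170905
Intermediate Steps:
d(Z, g) = -g/7
t(w, T) = -3/4 (t(w, T) = -1/4 + (1/8)*(-4) = -1/4 - 1/2 = -3/4)
k(b) = 2*b**2 (k(b) = (b**2 + b**2) + 0 = 2*b**2 + 0 = 2*b**2)
U(h, L) = -2 - 3*L*h/4 (U(h, L) = (-3*h/4)*L - 2 = -3*L*h/4 - 2 = -2 - 3*L*h/4)
17990*U(k(0 - 1), 5) = 17990*(-2 - 3/4*5*2*(0 - 1)**2) = 17990*(-2 - 3/4*5*2*(-1)**2) = 17990*(-2 - 3/4*5*2*1) = 17990*(-2 - 3/4*5*2) = 17990*(-2 - 15/2) = 17990*(-19/2) = -170905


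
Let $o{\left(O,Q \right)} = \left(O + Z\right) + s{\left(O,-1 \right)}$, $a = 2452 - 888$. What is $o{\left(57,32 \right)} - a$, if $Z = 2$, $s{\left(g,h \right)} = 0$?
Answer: $-1505$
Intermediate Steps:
$a = 1564$
$o{\left(O,Q \right)} = 2 + O$ ($o{\left(O,Q \right)} = \left(O + 2\right) + 0 = \left(2 + O\right) + 0 = 2 + O$)
$o{\left(57,32 \right)} - a = \left(2 + 57\right) - 1564 = 59 - 1564 = -1505$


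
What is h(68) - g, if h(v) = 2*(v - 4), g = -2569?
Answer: 2697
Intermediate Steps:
h(v) = -8 + 2*v (h(v) = 2*(-4 + v) = -8 + 2*v)
h(68) - g = (-8 + 2*68) - 1*(-2569) = (-8 + 136) + 2569 = 128 + 2569 = 2697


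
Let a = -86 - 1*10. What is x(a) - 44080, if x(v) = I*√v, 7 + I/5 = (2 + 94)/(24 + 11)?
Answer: -44080 - 596*I*√6/7 ≈ -44080.0 - 208.56*I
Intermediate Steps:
a = -96 (a = -86 - 10 = -96)
I = -149/7 (I = -35 + 5*((2 + 94)/(24 + 11)) = -35 + 5*(96/35) = -35 + 96/7 = -149/7 ≈ -21.286)
x(v) = -149*√v/7
x(a) - 44080 = -596*I*√6/7 - 44080 = -44080 - 596*I*√6/7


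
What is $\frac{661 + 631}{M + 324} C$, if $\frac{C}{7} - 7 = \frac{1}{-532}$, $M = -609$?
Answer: $- \frac{21097}{95} \approx -222.07$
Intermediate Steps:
$C = \frac{3723}{76}$ ($C = 49 + \frac{7}{-532} = 49 + 7 \left(- \frac{1}{532}\right) = 49 - \frac{1}{76} = \frac{3723}{76} \approx 48.987$)
$\frac{661 + 631}{M + 324} C = \frac{661 + 631}{-609 + 324} \cdot \frac{3723}{76} = \frac{1292}{-285} \cdot \frac{3723}{76} = 1292 \left(- \frac{1}{285}\right) \frac{3723}{76} = \left(- \frac{68}{15}\right) \frac{3723}{76} = - \frac{21097}{95}$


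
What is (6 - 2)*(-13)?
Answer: -52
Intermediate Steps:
(6 - 2)*(-13) = 4*(-13) = -52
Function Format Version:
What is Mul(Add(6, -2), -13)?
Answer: -52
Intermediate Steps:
Mul(Add(6, -2), -13) = Mul(4, -13) = -52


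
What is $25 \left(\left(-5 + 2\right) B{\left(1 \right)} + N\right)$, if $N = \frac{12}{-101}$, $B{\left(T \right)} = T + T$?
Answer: $- \frac{15450}{101} \approx -152.97$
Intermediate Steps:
$B{\left(T \right)} = 2 T$
$N = - \frac{12}{101}$ ($N = 12 \left(- \frac{1}{101}\right) = - \frac{12}{101} \approx -0.11881$)
$25 \left(\left(-5 + 2\right) B{\left(1 \right)} + N\right) = 25 \left(\left(-5 + 2\right) 2 \cdot 1 - \frac{12}{101}\right) = 25 \left(\left(-3\right) 2 - \frac{12}{101}\right) = 25 \left(-6 - \frac{12}{101}\right) = 25 \left(- \frac{618}{101}\right) = - \frac{15450}{101}$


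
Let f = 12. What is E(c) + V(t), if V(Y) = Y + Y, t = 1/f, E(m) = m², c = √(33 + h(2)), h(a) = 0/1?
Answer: 199/6 ≈ 33.167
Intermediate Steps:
h(a) = 0 (h(a) = 0*1 = 0)
c = √33 (c = √(33 + 0) = √33 ≈ 5.7446)
t = 1/12 ≈ 0.083333
V(Y) = 2*Y
E(c) + V(t) = (√33)² + 2*(1/12) = 33 + ⅙ = 199/6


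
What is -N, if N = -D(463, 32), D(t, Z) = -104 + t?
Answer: 359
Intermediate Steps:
N = -359 (N = -(-104 + 463) = -1*359 = -359)
-N = -1*(-359) = 359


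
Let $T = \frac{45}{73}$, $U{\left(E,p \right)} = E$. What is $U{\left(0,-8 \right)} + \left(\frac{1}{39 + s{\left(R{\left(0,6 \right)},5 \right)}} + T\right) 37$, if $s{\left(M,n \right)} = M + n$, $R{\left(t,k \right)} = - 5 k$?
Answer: $\frac{26011}{1022} \approx 25.451$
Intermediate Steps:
$T = \frac{45}{73}$ ($T = 45 \cdot \frac{1}{73} = \frac{45}{73} \approx 0.61644$)
$U{\left(0,-8 \right)} + \left(\frac{1}{39 + s{\left(R{\left(0,6 \right)},5 \right)}} + T\right) 37 = 0 + \left(\frac{1}{39 + \left(\left(-5\right) 6 + 5\right)} + \frac{45}{73}\right) 37 = 0 + \left(\frac{1}{39 + \left(-30 + 5\right)} + \frac{45}{73}\right) 37 = 0 + \left(\frac{1}{39 - 25} + \frac{45}{73}\right) 37 = 0 + \left(\frac{1}{14} + \frac{45}{73}\right) 37 = 0 + \frac{703}{1022} \cdot 37 = 0 + \frac{26011}{1022} = \frac{26011}{1022}$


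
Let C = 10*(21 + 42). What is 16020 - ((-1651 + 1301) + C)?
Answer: 15740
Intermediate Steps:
C = 630 (C = 10*63 = 630)
16020 - ((-1651 + 1301) + C) = 16020 - ((-1651 + 1301) + 630) = 16020 - (-350 + 630) = 16020 - 1*280 = 16020 - 280 = 15740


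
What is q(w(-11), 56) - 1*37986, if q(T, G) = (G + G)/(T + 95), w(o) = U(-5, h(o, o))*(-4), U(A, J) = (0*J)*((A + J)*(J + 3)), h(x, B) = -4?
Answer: -3608558/95 ≈ -37985.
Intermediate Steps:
U(A, J) = 0 (U(A, J) = 0*((A + J)*(3 + J)) = 0*((3 + J)*(A + J)) = 0)
w(o) = 0 (w(o) = 0*(-4) = 0)
q(T, G) = 2*G/(95 + T) (q(T, G) = (2*G)/(95 + T) = 2*G/(95 + T))
q(w(-11), 56) - 1*37986 = 2*56/(95 + 0) - 1*37986 = 2*56/95 - 37986 = 2*56*(1/95) - 37986 = 112/95 - 37986 = -3608558/95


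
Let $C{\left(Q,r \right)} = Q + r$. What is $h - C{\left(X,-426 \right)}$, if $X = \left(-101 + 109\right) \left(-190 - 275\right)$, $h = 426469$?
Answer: $430615$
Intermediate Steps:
$X = -3720$ ($X = 8 \left(-465\right) = -3720$)
$h - C{\left(X,-426 \right)} = 426469 - \left(-3720 - 426\right) = 426469 - -4146 = 426469 + 4146 = 430615$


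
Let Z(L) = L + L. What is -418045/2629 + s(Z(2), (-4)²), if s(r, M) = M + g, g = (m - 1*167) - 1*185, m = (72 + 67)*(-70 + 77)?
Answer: 1256628/2629 ≈ 477.99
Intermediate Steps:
m = 973 (m = 139*7 = 973)
Z(L) = 2*L
g = 621 (g = (973 - 1*167) - 1*185 = (973 - 167) - 185 = 806 - 185 = 621)
s(r, M) = 621 + M (s(r, M) = M + 621 = 621 + M)
-418045/2629 + s(Z(2), (-4)²) = -418045/2629 + (621 + (-4)²) = -418045*1/2629 + (621 + 16) = -418045/2629 + 637 = 1256628/2629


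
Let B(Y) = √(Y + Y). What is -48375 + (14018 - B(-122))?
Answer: -34357 - 2*I*√61 ≈ -34357.0 - 15.62*I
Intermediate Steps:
B(Y) = √2*√Y (B(Y) = √(2*Y) = √2*√Y)
-48375 + (14018 - B(-122)) = -48375 + (14018 - √2*√(-122)) = -48375 + (14018 - √2*I*√122) = -48375 + (14018 - 2*I*√61) = -34357 - 2*I*√61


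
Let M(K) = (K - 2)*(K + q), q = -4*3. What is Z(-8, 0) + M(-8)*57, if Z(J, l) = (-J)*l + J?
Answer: 11392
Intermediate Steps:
q = -12
M(K) = (-12 + K)*(-2 + K) (M(K) = (K - 2)*(K - 12) = (-2 + K)*(-12 + K) = (-12 + K)*(-2 + K))
Z(J, l) = J - J*l (Z(J, l) = -J*l + J = J - J*l)
Z(-8, 0) + M(-8)*57 = -8*(1 - 1*0) + (24 + (-8)² - 14*(-8))*57 = -8*(1 + 0) + (24 + 64 + 112)*57 = -8*1 + 200*57 = -8 + 11400 = 11392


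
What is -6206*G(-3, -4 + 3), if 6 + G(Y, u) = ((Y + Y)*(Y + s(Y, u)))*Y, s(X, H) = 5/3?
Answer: 186180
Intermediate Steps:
s(X, H) = 5/3 (s(X, H) = 5*(1/3) = 5/3)
G(Y, u) = -6 + 2*Y**2*(5/3 + Y) (G(Y, u) = -6 + ((Y + Y)*(Y + 5/3))*Y = -6 + ((2*Y)*(5/3 + Y))*Y = -6 + (2*Y*(5/3 + Y))*Y = -6 + 2*Y**2*(5/3 + Y))
-6206*G(-3, -4 + 3) = -6206*(-6 + 2*(-3)**3 + (10/3)*(-3)**2) = -6206*(-6 + 2*(-27) + (10/3)*9) = -6206*(-6 - 54 + 30) = -6206*(-30) = 186180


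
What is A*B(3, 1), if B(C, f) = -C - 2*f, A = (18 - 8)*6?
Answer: -300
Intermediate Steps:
A = 60 (A = 10*6 = 60)
A*B(3, 1) = 60*(-1*3 - 2*1) = 60*(-3 - 2) = 60*(-5) = -300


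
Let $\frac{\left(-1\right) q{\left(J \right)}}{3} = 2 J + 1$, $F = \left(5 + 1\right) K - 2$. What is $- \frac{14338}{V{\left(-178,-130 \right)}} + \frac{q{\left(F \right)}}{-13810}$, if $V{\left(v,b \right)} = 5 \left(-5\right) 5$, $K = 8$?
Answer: $\frac{39608531}{345250} \approx 114.72$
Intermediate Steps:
$V{\left(v,b \right)} = -125$ ($V{\left(v,b \right)} = \left(-25\right) 5 = -125$)
$F = 46$ ($F = \left(5 + 1\right) 8 - 2 = 6 \cdot 8 - 2 = 48 - 2 = 46$)
$q{\left(J \right)} = -3 - 6 J$ ($q{\left(J \right)} = - 3 \left(2 J + 1\right) = - 3 \left(1 + 2 J\right) = -3 - 6 J$)
$- \frac{14338}{V{\left(-178,-130 \right)}} + \frac{q{\left(F \right)}}{-13810} = - \frac{14338}{-125} + \frac{-3 - 276}{-13810} = \left(-14338\right) \left(- \frac{1}{125}\right) + \left(-3 - 276\right) \left(- \frac{1}{13810}\right) = \frac{14338}{125} - - \frac{279}{13810} = \frac{14338}{125} + \frac{279}{13810} = \frac{39608531}{345250}$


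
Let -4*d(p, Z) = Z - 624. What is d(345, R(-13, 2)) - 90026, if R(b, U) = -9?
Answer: -359471/4 ≈ -89868.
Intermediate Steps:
d(p, Z) = 156 - Z/4 (d(p, Z) = -(Z - 624)/4 = -(-624 + Z)/4 = 156 - Z/4)
d(345, R(-13, 2)) - 90026 = (156 - 1/4*(-9)) - 90026 = (156 + 9/4) - 90026 = 633/4 - 90026 = -359471/4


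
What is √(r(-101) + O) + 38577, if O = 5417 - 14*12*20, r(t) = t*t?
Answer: 38577 + 3*√1362 ≈ 38688.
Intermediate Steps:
r(t) = t²
O = 2057 (O = 5417 - 168*20 = 5417 - 1*3360 = 5417 - 3360 = 2057)
√(r(-101) + O) + 38577 = √((-101)² + 2057) + 38577 = √(10201 + 2057) + 38577 = √12258 + 38577 = 3*√1362 + 38577 = 38577 + 3*√1362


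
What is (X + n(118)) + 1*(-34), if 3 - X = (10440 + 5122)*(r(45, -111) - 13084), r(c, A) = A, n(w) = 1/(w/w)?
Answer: 205340560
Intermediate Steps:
n(w) = 1 (n(w) = 1/1 = 1)
X = 205340593 (X = 3 - (10440 + 5122)*(-111 - 13084) = 3 - 15562*(-13195) = 3 - 1*(-205340590) = 3 + 205340590 = 205340593)
(X + n(118)) + 1*(-34) = (205340593 + 1) + 1*(-34) = 205340594 - 34 = 205340560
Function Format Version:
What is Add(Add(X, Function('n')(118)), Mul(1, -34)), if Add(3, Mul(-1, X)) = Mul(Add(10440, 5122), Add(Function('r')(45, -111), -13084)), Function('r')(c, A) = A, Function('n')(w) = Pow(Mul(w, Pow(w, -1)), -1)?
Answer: 205340560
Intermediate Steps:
Function('n')(w) = 1 (Function('n')(w) = Pow(1, -1) = 1)
X = 205340593 (X = Add(3, Mul(-1, Mul(Add(10440, 5122), Add(-111, -13084)))) = Add(3, Mul(-1, Mul(15562, -13195))) = Add(3, Mul(-1, -205340590)) = Add(3, 205340590) = 205340593)
Add(Add(X, Function('n')(118)), Mul(1, -34)) = Add(Add(205340593, 1), Mul(1, -34)) = Add(205340594, -34) = 205340560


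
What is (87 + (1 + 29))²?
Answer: 13689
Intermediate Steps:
(87 + (1 + 29))² = (87 + 30)² = 117² = 13689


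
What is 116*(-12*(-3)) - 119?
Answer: 4057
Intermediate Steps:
116*(-12*(-3)) - 119 = 116*36 - 119 = 4176 - 119 = 4057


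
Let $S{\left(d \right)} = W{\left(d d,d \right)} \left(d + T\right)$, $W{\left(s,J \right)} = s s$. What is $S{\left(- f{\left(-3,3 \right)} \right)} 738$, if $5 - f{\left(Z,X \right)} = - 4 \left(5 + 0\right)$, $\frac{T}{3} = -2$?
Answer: $-8936718750$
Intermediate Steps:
$W{\left(s,J \right)} = s^{2}$
$T = -6$ ($T = 3 \left(-2\right) = -6$)
$f{\left(Z,X \right)} = 25$ ($f{\left(Z,X \right)} = 5 - - 4 \left(5 + 0\right) = 5 - \left(-4\right) 5 = 5 - -20 = 5 + 20 = 25$)
$S{\left(d \right)} = d^{4} \left(-6 + d\right)$ ($S{\left(d \right)} = \left(d d\right)^{2} \left(d - 6\right) = \left(d^{2}\right)^{2} \left(-6 + d\right) = d^{4} \left(-6 + d\right)$)
$S{\left(- f{\left(-3,3 \right)} \right)} 738 = \left(\left(-1\right) 25\right)^{4} \left(-6 - 25\right) 738 = \left(-25\right)^{4} \left(-6 - 25\right) 738 = 390625 \left(-31\right) 738 = \left(-12109375\right) 738 = -8936718750$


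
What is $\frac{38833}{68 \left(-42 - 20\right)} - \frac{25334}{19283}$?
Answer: $- \frac{855624883}{81297128} \approx -10.525$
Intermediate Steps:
$\frac{38833}{68 \left(-42 - 20\right)} - \frac{25334}{19283} = \frac{38833}{68 \left(-62\right)} - \frac{25334}{19283} = \frac{38833}{-4216} - \frac{25334}{19283} = 38833 \left(- \frac{1}{4216}\right) - \frac{25334}{19283} = - \frac{38833}{4216} - \frac{25334}{19283} = - \frac{855624883}{81297128}$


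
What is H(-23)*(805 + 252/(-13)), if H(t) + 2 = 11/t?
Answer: -582141/299 ≈ -1947.0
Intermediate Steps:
H(t) = -2 + 11/t
H(-23)*(805 + 252/(-13)) = (-2 + 11/(-23))*(805 + 252/(-13)) = (-2 + 11*(-1/23))*(805 + 252*(-1/13)) = (-2 - 11/23)*(805 - 252/13) = -57/23*10213/13 = -582141/299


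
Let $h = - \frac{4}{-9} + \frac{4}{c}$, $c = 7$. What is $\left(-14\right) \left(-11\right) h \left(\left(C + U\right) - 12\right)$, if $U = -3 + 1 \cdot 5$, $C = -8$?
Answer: $-2816$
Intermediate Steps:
$U = 2$ ($U = -3 + 5 = 2$)
$h = \frac{64}{63}$ ($h = - \frac{4}{-9} + \frac{4}{7} = \left(-4\right) \left(- \frac{1}{9}\right) + 4 \cdot \frac{1}{7} = \frac{4}{9} + \frac{4}{7} = \frac{64}{63} \approx 1.0159$)
$\left(-14\right) \left(-11\right) h \left(\left(C + U\right) - 12\right) = \left(-14\right) \left(-11\right) \frac{64}{63} \left(\left(-8 + 2\right) - 12\right) = 154 \cdot \frac{64}{63} \left(-6 - 12\right) = \frac{1408}{9} \left(-18\right) = -2816$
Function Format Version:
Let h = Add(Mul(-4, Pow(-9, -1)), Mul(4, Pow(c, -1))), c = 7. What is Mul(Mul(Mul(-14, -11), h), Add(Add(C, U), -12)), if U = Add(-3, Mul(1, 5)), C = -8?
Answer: -2816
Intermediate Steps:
U = 2 (U = Add(-3, 5) = 2)
h = Rational(64, 63) (h = Add(Mul(-4, Pow(-9, -1)), Mul(4, Pow(7, -1))) = Add(Mul(-4, Rational(-1, 9)), Mul(4, Rational(1, 7))) = Add(Rational(4, 9), Rational(4, 7)) = Rational(64, 63) ≈ 1.0159)
Mul(Mul(Mul(-14, -11), h), Add(Add(C, U), -12)) = Mul(Mul(Mul(-14, -11), Rational(64, 63)), Add(Add(-8, 2), -12)) = Mul(Mul(154, Rational(64, 63)), Add(-6, -12)) = Mul(Rational(1408, 9), -18) = -2816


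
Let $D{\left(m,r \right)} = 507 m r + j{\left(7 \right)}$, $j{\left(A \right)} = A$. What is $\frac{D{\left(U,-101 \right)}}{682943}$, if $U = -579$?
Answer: $\frac{29648860}{682943} \approx 43.413$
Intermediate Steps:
$D{\left(m,r \right)} = 7 + 507 m r$ ($D{\left(m,r \right)} = 507 m r + 7 = 7 + 507 m r$)
$\frac{D{\left(U,-101 \right)}}{682943} = \frac{7 + 507 \left(-579\right) \left(-101\right)}{682943} = \left(7 + 29648853\right) \frac{1}{682943} = 29648860 \cdot \frac{1}{682943} = \frac{29648860}{682943}$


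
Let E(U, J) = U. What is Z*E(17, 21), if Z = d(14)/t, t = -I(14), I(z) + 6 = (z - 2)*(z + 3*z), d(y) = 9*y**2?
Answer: -1666/37 ≈ -45.027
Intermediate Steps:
I(z) = -6 + 4*z*(-2 + z) (I(z) = -6 + (z - 2)*(z + 3*z) = -6 + (-2 + z)*(4*z) = -6 + 4*z*(-2 + z))
t = -666 (t = -(-6 - 8*14 + 4*14**2) = -(-6 - 112 + 4*196) = -(-6 - 112 + 784) = -1*666 = -666)
Z = -98/37 (Z = (9*14**2)/(-666) = (9*196)*(-1/666) = 1764*(-1/666) = -98/37 ≈ -2.6486)
Z*E(17, 21) = -98/37*17 = -1666/37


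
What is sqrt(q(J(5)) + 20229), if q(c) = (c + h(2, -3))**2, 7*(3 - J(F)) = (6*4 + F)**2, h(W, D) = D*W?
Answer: sqrt(1734265)/7 ≈ 188.13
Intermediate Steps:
J(F) = 3 - (24 + F)**2/7 (J(F) = 3 - (6*4 + F)**2/7 = 3 - (24 + F)**2/7)
q(c) = (-6 + c)**2 (q(c) = (c - 3*2)**2 = (c - 6)**2 = (-6 + c)**2)
sqrt(q(J(5)) + 20229) = sqrt((-6 + (3 - (24 + 5)**2/7))**2 + 20229) = sqrt((-6 + (3 - 1/7*29**2))**2 + 20229) = sqrt((-6 + (3 - 1/7*841))**2 + 20229) = sqrt((-6 + (3 - 841/7))**2 + 20229) = sqrt((-6 - 820/7)**2 + 20229) = sqrt((-862/7)**2 + 20229) = sqrt(743044/49 + 20229) = sqrt(1734265/49) = sqrt(1734265)/7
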